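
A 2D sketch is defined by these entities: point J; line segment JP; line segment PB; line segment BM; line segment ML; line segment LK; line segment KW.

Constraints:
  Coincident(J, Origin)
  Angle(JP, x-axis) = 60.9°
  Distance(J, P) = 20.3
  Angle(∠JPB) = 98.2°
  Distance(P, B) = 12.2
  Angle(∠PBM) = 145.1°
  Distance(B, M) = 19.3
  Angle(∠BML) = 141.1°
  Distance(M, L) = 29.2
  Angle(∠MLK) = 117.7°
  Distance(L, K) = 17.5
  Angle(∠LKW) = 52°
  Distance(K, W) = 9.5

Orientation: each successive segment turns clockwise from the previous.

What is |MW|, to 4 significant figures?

31.20

J is at the origin; JP runs at 60.9° with length 20.3, so P = (9.873, 17.74). ∠JPB = 98.2° gives PB at -20.90° from the x-axis; with |PB| = 12.2, B = (21.27, 13.39). ∠PBM = 145.1° gives BM at -55.80° from the x-axis; with |BM| = 19.3, M = (32.12, -2.577). ∠BML = 141.1° gives ML at -94.70° from the x-axis; with |ML| = 29.2, L = (29.73, -31.68). ∠MLK = 117.7° gives LK at -157.0° from the x-axis; with |LK| = 17.5, K = (13.62, -38.52). ∠LKW = 52.0° gives KW at 75.00° from the x-axis; with |KW| = 9.5, W = (16.08, -29.34). Then |MW| = |W − M| = 31.20.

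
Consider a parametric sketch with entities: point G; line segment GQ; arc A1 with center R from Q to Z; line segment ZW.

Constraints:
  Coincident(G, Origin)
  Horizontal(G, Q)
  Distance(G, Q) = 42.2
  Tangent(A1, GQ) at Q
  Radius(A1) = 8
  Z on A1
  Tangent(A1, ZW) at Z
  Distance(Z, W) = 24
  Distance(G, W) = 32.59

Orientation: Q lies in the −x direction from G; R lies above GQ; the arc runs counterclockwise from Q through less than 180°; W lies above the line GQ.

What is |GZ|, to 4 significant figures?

35.69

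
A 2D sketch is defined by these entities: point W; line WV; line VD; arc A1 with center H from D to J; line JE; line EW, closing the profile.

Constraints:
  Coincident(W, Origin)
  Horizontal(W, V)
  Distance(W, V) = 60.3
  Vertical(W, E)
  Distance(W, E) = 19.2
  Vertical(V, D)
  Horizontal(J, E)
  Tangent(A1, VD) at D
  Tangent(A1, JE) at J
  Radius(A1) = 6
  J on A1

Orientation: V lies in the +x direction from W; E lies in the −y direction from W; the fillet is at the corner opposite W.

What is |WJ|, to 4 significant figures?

57.59

W is at the origin; WV is horizontal with |WV| = 60.3 and V on the +x side, so V = (60.30, 0.000). WE is vertical with |WE| = 19.2 and E on the −y side, so E = (0.000, -19.20). The virtual corner opposite W is at (60.30, -19.20). The tangent condition forces HD to be normal to VD and since A1 is tangent to JE there, HJ ⟂ JE, with radius 6.0, so the center H sits 6.0 in from both sides at H = (54.30, -13.20). That places the tangent points at D = (60.30, -13.20) on VD and J = (54.30, -19.20) on JE. Then |WJ| = |J − W| = 57.59.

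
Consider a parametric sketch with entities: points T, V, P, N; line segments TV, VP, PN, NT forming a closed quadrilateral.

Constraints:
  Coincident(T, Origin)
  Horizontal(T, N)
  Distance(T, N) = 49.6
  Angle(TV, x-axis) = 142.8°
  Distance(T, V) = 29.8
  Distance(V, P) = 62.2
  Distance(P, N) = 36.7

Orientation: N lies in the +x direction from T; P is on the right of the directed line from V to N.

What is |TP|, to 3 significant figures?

32.7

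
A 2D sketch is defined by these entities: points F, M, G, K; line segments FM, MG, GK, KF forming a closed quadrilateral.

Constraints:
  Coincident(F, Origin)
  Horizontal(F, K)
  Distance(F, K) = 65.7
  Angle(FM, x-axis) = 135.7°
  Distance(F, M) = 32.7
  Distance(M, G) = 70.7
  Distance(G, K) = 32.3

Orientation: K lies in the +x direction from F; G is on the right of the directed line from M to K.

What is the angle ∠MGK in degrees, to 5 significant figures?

121.98°

Checks: |MG| = 70.70 ✓; |GK| = 32.30 ✓.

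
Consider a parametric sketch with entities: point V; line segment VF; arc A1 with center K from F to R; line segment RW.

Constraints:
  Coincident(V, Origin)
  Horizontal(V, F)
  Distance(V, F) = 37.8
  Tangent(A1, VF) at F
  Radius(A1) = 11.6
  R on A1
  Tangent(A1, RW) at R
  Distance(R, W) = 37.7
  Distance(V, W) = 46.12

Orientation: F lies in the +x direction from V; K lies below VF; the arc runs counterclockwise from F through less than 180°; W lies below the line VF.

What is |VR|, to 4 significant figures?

27.95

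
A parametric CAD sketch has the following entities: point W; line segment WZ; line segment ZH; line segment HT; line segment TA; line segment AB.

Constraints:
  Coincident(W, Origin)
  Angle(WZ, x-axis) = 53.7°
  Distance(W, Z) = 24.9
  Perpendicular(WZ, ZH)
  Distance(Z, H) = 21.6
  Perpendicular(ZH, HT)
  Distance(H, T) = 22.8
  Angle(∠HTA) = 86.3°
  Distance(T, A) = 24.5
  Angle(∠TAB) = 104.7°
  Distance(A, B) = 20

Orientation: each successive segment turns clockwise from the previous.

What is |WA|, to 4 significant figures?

4.655

W is at the origin; WZ runs at 53.7° with length 24.9, so Z = (14.74, 20.07). WZ is perpendicular to ZH, so ZH runs at -36.30°; with |ZH| = 21.6, H = (32.15, 7.280). The perpendicularity gives HT at right angles to ZH, so HT runs at -126.3°; with |HT| = 22.8, T = (18.65, -11.10). ∠HTA = 86.3° gives TA at 140.0° from the x-axis; with |TA| = 24.5, A = (-0.1168, 4.653). Then |WA| = |A − W| = 4.655.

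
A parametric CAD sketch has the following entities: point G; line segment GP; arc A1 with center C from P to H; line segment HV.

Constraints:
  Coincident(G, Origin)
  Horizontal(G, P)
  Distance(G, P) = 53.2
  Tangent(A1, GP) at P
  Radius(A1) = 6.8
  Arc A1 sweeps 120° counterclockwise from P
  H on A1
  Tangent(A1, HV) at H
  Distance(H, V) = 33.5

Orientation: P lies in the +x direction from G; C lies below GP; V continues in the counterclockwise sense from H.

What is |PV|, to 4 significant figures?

40.69

G is at the origin; GP is horizontal with |GP| = 53.2 and P on the +x side, so P = (53.20, 0.000). The tangent condition forces CP to be normal to GP, so C = P + (0, -6.8) = (53.20, -6.800). On A1, P sits at bearing 90° from C; a 120° counterclockwise sweep puts H at bearing 210°, so H = C + 6.8·(cos 210°, sin 210°) = (47.31, -10.20). The tangent condition forces CH to be normal to HV, so HV runs along (−sin 210°, cos 210°); with |HV| = 33.5, V = (64.06, -39.21). Then |PV| = |V − P| = 40.69.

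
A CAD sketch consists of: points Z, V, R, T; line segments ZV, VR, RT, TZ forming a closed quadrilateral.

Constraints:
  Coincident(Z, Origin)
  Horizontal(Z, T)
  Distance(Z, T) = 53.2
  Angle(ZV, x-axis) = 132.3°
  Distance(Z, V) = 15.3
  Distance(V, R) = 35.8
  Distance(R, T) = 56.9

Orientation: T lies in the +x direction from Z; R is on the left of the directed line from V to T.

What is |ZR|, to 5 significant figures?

41.095

Z is at the origin; ZT is horizontal with |ZT| = 53.2 and T in +x, so T = (53.2, 0). ZV runs at 132.3° with |ZV| = 15.3, so V = (-10.297, 11.316). R is determined by |VR| = 35.8 and |RT| = 56.9 together: it lies at the intersection of circle(V, 35.8) and circle(T, 56.9). With |VT| = 64.498, the foot of the radical line on VT is 17.086 from V and the perpendicular offset is √(35.8² − 17.086²) = 31.460. Taking the left-of-VT solution: R = (12.043, 39.290).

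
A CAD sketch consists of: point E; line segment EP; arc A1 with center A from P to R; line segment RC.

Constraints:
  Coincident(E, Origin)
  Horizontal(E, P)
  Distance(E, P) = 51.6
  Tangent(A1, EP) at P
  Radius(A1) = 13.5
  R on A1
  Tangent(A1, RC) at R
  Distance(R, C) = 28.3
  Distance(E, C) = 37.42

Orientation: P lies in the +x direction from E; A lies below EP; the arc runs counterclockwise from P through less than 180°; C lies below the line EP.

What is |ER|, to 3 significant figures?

41.0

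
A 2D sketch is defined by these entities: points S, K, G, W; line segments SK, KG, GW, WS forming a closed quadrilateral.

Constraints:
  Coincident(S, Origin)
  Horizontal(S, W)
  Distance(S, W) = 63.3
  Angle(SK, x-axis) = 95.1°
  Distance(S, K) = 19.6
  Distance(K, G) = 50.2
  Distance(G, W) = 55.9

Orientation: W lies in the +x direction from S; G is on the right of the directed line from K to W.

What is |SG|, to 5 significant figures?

31.565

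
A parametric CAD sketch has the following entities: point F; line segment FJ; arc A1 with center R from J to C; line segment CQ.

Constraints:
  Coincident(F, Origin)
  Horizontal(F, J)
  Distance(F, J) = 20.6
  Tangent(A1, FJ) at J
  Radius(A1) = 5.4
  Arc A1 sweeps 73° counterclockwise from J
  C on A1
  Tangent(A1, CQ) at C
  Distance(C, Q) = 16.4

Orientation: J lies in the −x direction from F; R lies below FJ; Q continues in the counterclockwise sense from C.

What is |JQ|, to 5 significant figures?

21.900

F is at the origin; FJ is horizontal with |FJ| = 20.6 and J on the −x side, so J = (-20.600, 0.0000). The tangent condition forces RJ to be normal to FJ, so R = J + (0, -5.4) = (-20.600, -5.4000). On A1, J sits at bearing 90° from R; a 73° counterclockwise sweep puts C at bearing 163°, so C = R + 5.4·(cos 163°, sin 163°) = (-25.764, -3.8212). Since A1 is tangent to CQ there, RC ⟂ CQ, so CQ runs along (−sin 163°, cos 163°); with |CQ| = 16.4, Q = (-30.559, -19.505). Then |JQ| = |Q − J| = 21.900.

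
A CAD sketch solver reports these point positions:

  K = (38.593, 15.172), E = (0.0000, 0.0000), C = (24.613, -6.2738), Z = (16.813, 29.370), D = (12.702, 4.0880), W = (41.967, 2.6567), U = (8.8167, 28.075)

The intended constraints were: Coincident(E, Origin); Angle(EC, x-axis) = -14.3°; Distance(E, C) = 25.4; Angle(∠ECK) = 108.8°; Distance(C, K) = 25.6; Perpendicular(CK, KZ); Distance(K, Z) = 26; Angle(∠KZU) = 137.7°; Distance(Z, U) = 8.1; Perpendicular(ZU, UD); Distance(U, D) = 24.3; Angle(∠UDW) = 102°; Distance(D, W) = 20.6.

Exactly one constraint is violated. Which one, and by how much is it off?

Distance(D, W) = 20.6 — off by 8.70.

E = (0.00, 0.00) ✓; EC at -14.30° ✓; |EC| = 25.40 ✓; ∠ECK = 108.8° ✓; |CK| = 25.60 ✓; ∠(CK, KZ) = 90.00° ✓; |KZ| = 26.00 ✓; ∠KZU = 137.7° ✓; |ZU| = 8.100 ✓; ∠(ZU, UD) = 90.00° ✓; |UD| = 24.30 ✓; ∠UDW = 102.0° ✓; |DW| = 29.30 ✗.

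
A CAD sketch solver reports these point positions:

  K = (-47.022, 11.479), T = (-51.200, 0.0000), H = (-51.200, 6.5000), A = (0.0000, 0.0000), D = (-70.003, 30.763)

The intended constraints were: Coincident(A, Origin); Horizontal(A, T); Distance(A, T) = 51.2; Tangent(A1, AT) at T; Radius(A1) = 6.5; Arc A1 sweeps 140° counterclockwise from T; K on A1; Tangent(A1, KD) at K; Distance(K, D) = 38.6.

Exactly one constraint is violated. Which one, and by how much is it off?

Distance(K, D) = 38.6 — off by 8.60.

A = (0.00, 0.00) ✓; A.y = 0.00, T.y = 0.00 ✓; |AT| = 51.20 ✓; ∠(HT, TA) = 90.00° ✓; |HT| = 6.500 ✓; bearing(H→K) − bearing(H→T) = 140.0° ✓; |HK| = 6.500 ✓; ∠(HK, KD) = 90.00° ✓; |KD| = 30.00 ✗.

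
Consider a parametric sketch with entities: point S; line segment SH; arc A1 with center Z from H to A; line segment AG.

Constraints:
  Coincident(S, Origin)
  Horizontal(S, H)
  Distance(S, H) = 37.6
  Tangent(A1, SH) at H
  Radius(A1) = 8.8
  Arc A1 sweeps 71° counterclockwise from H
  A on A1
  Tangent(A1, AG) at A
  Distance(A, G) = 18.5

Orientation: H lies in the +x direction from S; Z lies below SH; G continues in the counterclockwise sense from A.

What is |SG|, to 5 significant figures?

33.010

S is at the origin; SH is horizontal with |SH| = 37.6 and H on the +x side, so H = (37.600, 0.0000). The tangent condition forces ZH to be normal to SH, so Z = H + (0, -8.8) = (37.600, -8.8000). On A1, H sits at bearing 90° from Z; a 71° counterclockwise sweep puts A at bearing 161°, so A = Z + 8.8·(cos 161°, sin 161°) = (29.279, -5.9350). The tangent condition forces ZA to be normal to AG, so AG runs along (−sin 161°, cos 161°); with |AG| = 18.5, G = (23.256, -23.427). Then |SG| = |G − S| = 33.010.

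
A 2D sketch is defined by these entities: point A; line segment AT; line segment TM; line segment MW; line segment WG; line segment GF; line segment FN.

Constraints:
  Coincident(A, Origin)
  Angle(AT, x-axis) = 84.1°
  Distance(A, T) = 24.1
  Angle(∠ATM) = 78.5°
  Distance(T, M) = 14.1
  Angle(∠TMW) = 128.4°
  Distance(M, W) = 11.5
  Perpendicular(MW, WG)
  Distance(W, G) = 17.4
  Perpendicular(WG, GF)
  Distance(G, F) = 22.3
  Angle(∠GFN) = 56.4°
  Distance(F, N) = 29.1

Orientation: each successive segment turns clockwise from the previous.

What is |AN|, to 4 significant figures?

29.74

A is at the origin; AT runs at 84.1° with length 24.1, so T = (2.477, 23.97). ∠ATM = 78.5° gives TM at -17.40° from the x-axis; with |TM| = 14.1, M = (15.93, 19.76). ∠TMW = 128.4° gives MW at -69.00° from the x-axis; with |MW| = 11.5, W = (20.05, 9.020). The perpendicularity gives WG at right angles to MW, so WG runs at -159.0°; with |WG| = 17.4, G = (3.809, 2.784). WG is perpendicular to GF, so GF runs at 111.0°; with |GF| = 22.3, F = (-4.183, 23.60). ∠GFN = 56.4° gives FN at -12.60° from the x-axis; with |FN| = 29.1, N = (24.22, 17.25). Then |AN| = |N − A| = 29.74.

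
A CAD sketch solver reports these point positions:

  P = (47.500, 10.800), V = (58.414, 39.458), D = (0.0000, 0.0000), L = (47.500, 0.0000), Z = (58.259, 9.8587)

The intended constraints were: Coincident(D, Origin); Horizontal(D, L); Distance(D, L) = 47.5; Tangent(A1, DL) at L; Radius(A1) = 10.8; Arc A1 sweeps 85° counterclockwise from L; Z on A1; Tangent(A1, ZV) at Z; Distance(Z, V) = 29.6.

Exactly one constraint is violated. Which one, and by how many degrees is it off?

Tangent(A1, ZV) at Z — off by 4.70°.

D = (0.00, 0.00) ✓; D.y = 0.00, L.y = 0.00 ✓; |DL| = 47.50 ✓; ∠(PL, LD) = 90.00° ✓; |PL| = 10.80 ✓; bearing(P→Z) − bearing(P→L) = 85.00° ✓; |PZ| = 10.80 ✓; ∠(PZ, ZV) = 85.30° ✗; |ZV| = 29.60 ✓.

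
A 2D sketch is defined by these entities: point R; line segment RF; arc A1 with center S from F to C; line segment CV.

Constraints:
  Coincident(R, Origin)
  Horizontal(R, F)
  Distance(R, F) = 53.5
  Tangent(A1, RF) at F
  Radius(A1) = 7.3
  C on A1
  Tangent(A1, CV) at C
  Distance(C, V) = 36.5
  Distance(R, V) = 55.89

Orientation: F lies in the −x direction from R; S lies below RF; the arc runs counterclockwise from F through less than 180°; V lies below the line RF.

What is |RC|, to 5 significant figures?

60.520

Checks: R = (0.00, 0.00) ✓; |SC| = 7.300 ✓; ∠(SC, CV) = 90.00° ✓; |CV| = 36.50 ✓; |RV| = 55.89 ✓.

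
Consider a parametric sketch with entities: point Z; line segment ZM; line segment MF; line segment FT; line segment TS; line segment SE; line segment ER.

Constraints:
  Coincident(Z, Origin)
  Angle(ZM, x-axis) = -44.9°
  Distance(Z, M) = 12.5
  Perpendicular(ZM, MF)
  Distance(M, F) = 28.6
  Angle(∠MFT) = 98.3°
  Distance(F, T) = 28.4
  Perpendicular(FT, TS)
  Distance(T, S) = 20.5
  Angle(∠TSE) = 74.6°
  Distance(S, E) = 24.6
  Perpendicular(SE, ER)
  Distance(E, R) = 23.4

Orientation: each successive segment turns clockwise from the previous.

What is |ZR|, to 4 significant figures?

38.79

Z is at the origin; ZM runs at -44.9° with length 12.5, so M = (8.854, -8.823). ZM ⟂ MF, so MF runs at -134.9°; with |MF| = 28.6, F = (-11.33, -29.08). ∠MFT = 98.3° gives FT at 143.4° from the x-axis; with |FT| = 28.4, T = (-34.13, -12.15). FT ⟂ TS, so TS runs at 53.40°; with |TS| = 20.5, S = (-21.91, 4.309). ∠TSE = 74.6° gives SE at -52.00° from the x-axis; with |SE| = 24.6, E = (-6.766, -15.08). The perpendicularity gives ER at right angles to SE, so ER runs at -142.0°; with |ER| = 23.4, R = (-25.21, -29.48). Then |ZR| = |R − Z| = 38.79.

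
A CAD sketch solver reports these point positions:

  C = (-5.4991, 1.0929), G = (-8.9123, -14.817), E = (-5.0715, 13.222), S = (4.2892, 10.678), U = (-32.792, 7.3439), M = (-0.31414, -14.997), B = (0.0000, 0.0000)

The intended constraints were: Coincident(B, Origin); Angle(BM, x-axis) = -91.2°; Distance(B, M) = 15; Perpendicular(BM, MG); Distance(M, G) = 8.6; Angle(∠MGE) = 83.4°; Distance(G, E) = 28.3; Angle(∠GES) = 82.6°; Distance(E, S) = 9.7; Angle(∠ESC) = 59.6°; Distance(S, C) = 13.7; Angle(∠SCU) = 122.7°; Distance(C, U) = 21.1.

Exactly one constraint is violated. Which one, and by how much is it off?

Distance(C, U) = 21.1 — off by 6.90.

B = (0.00, 0.00) ✓; BM at -91.20° ✓; |BM| = 15.00 ✓; ∠(BM, MG) = 90.00° ✓; |MG| = 8.600 ✓; ∠MGE = 83.40° ✓; |GE| = 28.30 ✓; ∠GES = 82.60° ✓; |ES| = 9.700 ✓; ∠ESC = 59.60° ✓; |SC| = 13.70 ✓; ∠SCU = 122.7° ✓; |CU| = 28.00 ✗.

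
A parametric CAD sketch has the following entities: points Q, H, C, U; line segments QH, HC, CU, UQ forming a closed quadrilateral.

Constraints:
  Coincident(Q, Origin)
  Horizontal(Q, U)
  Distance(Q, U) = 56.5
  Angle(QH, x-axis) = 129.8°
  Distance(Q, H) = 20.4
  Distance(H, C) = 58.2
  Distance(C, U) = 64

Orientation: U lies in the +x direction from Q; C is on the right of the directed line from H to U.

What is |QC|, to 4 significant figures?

39.77

Checks: Q = (0.00, 0.00) ✓; |HC| = 58.20 ✓; |CU| = 64.00 ✓.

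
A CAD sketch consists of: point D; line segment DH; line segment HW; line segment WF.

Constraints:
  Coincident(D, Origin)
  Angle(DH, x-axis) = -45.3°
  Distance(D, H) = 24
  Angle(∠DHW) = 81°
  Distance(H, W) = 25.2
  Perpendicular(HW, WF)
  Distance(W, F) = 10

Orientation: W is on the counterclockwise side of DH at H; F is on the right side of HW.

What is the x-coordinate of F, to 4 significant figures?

39.86

∠DHW = 81.0°, so HW runs at -45.3° + (180° − 81.0°) = 53.70° from the x-axis; with |HW| = 25.2, W = H + 25.2·(cos 53.70°, sin 53.70°) = (31.80, 3.250). HW is perpendicular to WF; with |WF| = 10.0 on the right of HW, F = W + 10.0·(0.8059, -0.5920) = (39.86, -2.670). So F.x = 39.86.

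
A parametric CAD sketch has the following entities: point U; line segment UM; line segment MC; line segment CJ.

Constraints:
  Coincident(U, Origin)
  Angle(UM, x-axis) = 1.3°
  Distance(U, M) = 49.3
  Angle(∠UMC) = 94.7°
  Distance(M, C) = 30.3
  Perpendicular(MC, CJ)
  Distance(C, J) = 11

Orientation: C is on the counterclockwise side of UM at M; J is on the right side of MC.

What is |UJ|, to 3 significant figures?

69.2

U is at the origin; UM runs at 1.3° with length 49.3, so M = 49.3·(cos 1.3°, sin 1.3°) = (49.3, 1.12). ∠UMC = 94.7°, so MC runs at 1.3° + (180° − 94.7°) = 86.6° from the x-axis; with |MC| = 30.3, C = M + 30.3·(cos 86.6°, sin 86.6°) = (51.1, 31.4). MC ⟂ CJ; with |CJ| = 11.0 on the right of MC, J = C + 11.0·(0.998, -0.0593) = (62.1, 30.7). Then |UJ| = |J − U| = 69.2.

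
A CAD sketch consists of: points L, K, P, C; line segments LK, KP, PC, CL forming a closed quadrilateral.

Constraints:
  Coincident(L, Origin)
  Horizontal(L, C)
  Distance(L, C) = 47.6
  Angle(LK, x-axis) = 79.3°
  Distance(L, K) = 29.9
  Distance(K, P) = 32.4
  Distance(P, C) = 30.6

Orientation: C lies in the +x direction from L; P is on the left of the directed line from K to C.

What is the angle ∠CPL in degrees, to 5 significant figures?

70.961°

L is at the origin; LC is horizontal with |LC| = 47.6 and C in +x, so C = (47.6, 0). LK runs at 79.3° with |LK| = 29.9, so K = (5.5514, 29.380). P is determined by |KP| = 32.4 and |PC| = 30.6 together: it lies at the intersection of circle(K, 32.4) and circle(C, 30.6). With |KC| = 51.296, the foot of the radical line on KC is 26.753 from K and the perpendicular offset is √(32.4² − 26.753²) = 18.276. Taking the left-of-KC solution: P = (37.950, 29.038).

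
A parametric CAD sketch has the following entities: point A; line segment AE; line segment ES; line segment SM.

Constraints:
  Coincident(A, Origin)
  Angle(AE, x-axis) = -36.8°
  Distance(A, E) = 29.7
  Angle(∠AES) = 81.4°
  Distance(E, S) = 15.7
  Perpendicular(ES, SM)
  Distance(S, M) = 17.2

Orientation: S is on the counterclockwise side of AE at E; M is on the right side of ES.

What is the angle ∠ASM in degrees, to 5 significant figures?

159.02°

A is at the origin; AE runs at -36.8° with length 29.7, so E = 29.7·(cos -36.8°, sin -36.8°) = (23.782, -17.791). ∠AES = 81.4°, so ES runs at -36.8° + (180° − 81.4°) = 61.800° from the x-axis; with |ES| = 15.7, S = E + 15.7·(cos 61.800°, sin 61.800°) = (31.201, -3.9545). The perpendicularity gives SM at right angles to ES; with |SM| = 17.2 on the right of ES, M = S + 17.2·(0.88130, -0.47255) = (46.359, -12.082). Then cos ∠ASM = SA·SM / (|SA||SM|), giving 159.02°.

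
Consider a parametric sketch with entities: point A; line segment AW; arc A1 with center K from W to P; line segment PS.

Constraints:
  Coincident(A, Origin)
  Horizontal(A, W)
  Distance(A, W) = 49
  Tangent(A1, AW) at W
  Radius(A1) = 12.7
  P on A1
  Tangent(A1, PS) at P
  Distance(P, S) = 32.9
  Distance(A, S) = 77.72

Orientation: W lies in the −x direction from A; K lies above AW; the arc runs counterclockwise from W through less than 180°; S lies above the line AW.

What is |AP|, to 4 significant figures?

45.58

A is at the origin; AW is horizontal with |AW| = 49.0 and W on the −x side, so W = (-49.00, 0.000). Since A1 is tangent to AW there, KW ⟂ AW, so K = W + (0, 12.7) = (-49.00, 12.70). Since KP ⟂ PS (tangency), |KS| = √(12.7² + 32.9²) = 35.27 regardless of where P sits on A1. So S lies on both circle(A, 77.72) and circle(K, 35.27); the above-AW intersection is S = (-63.46, 44.86). P is the foot of the tangent from S: P = (-40.07, 21.73).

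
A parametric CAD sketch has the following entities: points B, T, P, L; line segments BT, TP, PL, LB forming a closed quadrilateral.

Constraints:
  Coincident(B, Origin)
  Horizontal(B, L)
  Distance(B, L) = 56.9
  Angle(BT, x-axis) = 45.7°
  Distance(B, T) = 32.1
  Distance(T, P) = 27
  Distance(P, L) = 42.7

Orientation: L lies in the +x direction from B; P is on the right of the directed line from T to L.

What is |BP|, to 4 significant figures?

14.56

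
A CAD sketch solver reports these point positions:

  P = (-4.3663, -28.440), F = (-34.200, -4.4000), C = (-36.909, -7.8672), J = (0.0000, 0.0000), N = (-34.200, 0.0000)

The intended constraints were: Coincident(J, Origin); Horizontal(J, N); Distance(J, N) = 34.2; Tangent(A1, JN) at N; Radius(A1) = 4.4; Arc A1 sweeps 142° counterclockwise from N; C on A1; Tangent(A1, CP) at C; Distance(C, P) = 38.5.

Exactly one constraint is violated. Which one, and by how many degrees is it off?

Tangent(A1, CP) at C — off by 5.70°.

J = (0.00, 0.00) ✓; J.y = 0.00, N.y = 0.00 ✓; |JN| = 34.20 ✓; ∠(FN, NJ) = 90.00° ✓; |FN| = 4.400 ✓; bearing(F→C) − bearing(F→N) = 142.0° ✓; |FC| = 4.400 ✓; ∠(FC, CP) = 84.30° ✗; |CP| = 38.50 ✓.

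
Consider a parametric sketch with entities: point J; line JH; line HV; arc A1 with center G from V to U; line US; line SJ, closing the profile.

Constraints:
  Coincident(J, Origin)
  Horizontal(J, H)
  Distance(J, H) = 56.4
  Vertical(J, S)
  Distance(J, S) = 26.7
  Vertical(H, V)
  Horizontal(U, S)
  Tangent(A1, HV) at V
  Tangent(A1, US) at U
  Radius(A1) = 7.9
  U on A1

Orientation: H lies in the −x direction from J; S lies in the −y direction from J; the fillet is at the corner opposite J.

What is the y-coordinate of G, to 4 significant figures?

-18.80

J is at the origin; J and H share the same y with |JH| = 56.4 and H on the −x side, so H = (-56.40, 0.000). J and S share the same x with |JS| = 26.7 and S on the −y side, so S = (0.000, -26.70). The virtual corner opposite J is at (-56.40, -26.70). The tangent condition forces GV to be normal to HV and since A1 is tangent to US there, GU ⟂ US, with radius 7.9, so the center G sits 7.9 in from both sides at G = (-48.50, -18.80). So G.y = -18.80.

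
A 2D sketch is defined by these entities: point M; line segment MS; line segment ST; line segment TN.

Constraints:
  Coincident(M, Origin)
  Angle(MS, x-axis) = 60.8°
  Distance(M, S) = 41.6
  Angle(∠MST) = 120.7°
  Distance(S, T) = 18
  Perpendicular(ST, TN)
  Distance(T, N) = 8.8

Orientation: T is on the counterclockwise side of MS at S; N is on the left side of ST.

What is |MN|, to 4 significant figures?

47.61

M is at the origin; MS runs at 60.8° with length 41.6, so S = 41.6·(cos 60.8°, sin 60.8°) = (20.29, 36.31). ∠MST = 120.7°, so ST runs at 60.8° + (180° − 120.7°) = 120.1° from the x-axis; with |ST| = 18.0, T = S + 18.0·(cos 120.1°, sin 120.1°) = (11.27, 51.89). ST is perpendicular to TN; with |TN| = 8.8 on the left of ST, N = T + 8.8·(-0.8652, -0.5015) = (3.654, 47.47). Then |MN| = |N − M| = 47.61.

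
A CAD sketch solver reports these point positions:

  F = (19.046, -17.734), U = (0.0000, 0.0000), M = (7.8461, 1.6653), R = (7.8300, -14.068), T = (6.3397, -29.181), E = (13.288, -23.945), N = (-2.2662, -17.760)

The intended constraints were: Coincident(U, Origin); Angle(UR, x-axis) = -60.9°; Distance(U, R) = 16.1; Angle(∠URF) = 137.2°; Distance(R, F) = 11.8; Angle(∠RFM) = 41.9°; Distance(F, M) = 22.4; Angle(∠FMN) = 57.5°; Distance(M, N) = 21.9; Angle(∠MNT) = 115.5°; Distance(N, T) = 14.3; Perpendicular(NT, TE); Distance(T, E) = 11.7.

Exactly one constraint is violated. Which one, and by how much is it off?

Distance(T, E) = 11.7 — off by 3.00.

U = (0.00, 0.00) ✓; UR at -60.90° ✓; |UR| = 16.10 ✓; ∠URF = 137.2° ✓; |RF| = 11.80 ✓; ∠RFM = 41.90° ✓; |FM| = 22.40 ✓; ∠FMN = 57.50° ✓; |MN| = 21.90 ✓; ∠MNT = 115.5° ✓; |NT| = 14.30 ✓; ∠(NT, TE) = 90.00° ✓; |TE| = 8.700 ✗.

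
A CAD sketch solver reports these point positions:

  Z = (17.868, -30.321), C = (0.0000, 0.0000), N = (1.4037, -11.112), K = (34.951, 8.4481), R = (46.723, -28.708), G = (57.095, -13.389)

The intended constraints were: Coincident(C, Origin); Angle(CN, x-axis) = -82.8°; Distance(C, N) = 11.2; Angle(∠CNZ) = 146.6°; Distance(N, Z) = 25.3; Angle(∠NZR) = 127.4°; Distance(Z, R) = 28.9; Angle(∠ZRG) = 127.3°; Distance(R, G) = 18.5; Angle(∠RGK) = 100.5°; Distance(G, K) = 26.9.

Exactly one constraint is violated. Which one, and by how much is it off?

Distance(G, K) = 26.9 — off by 4.20.

C = (0.00, 0.00) ✓; CN at -82.80° ✓; |CN| = 11.20 ✓; ∠CNZ = 146.6° ✓; |NZ| = 25.30 ✓; ∠NZR = 127.4° ✓; |ZR| = 28.90 ✓; ∠ZRG = 127.3° ✓; |RG| = 18.50 ✓; ∠RGK = 100.5° ✓; |GK| = 31.10 ✗.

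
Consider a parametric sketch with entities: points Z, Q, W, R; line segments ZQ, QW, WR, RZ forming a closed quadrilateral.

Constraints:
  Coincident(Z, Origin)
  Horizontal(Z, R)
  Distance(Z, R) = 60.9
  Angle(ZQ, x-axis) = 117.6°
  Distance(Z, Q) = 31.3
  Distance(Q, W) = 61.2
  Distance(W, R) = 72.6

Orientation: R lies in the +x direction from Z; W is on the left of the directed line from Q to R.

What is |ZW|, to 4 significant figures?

74.36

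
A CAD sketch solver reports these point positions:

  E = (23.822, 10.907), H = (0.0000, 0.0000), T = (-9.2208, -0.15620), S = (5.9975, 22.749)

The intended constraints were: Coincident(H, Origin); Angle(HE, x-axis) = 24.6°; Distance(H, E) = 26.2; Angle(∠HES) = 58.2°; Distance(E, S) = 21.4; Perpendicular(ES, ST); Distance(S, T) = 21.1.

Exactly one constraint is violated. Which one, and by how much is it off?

Distance(S, T) = 21.1 — off by 6.40.

H = (0.00, 0.00) ✓; HE at 24.60° ✓; |HE| = 26.20 ✓; ∠HES = 58.20° ✓; |ES| = 21.40 ✓; ∠(ES, ST) = 90.00° ✓; |ST| = 27.50 ✗.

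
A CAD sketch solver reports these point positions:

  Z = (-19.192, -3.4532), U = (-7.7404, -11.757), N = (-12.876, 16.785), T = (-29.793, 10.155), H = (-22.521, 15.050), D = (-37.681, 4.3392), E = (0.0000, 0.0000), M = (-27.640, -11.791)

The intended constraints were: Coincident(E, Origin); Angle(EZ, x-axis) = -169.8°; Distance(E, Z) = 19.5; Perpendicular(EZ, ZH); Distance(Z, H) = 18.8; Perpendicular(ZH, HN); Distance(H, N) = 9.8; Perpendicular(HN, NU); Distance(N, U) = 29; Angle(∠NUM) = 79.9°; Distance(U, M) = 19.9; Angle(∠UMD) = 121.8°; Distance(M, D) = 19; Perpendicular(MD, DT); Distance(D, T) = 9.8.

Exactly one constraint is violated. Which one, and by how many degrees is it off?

Perpendicular(MD, DT) — off by 4.50°.

E = (0.00, 0.00) ✓; EZ at -169.8° ✓; |EZ| = 19.50 ✓; ∠(EZ, ZH) = 90.00° ✓; |ZH| = 18.80 ✓; ∠(ZH, HN) = 90.00° ✓; |HN| = 9.800 ✓; ∠(HN, NU) = 90.00° ✓; |NU| = 29.00 ✓; ∠NUM = 79.90° ✓; |UM| = 19.90 ✓; ∠UMD = 121.8° ✓; |MD| = 19.00 ✓; ∠(MD, DT) = 85.50° ✗; |DT| = 9.800 ✓.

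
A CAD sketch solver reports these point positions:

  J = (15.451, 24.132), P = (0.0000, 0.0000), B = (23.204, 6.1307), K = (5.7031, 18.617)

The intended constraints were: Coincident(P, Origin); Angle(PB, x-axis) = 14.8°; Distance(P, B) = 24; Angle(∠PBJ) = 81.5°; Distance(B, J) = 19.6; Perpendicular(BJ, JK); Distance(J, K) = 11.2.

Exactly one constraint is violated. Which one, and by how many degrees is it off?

Perpendicular(BJ, JK) — off by 6.20°.

P = (0.00, 0.00) ✓; PB at 14.80° ✓; |PB| = 24.00 ✓; ∠PBJ = 81.50° ✓; |BJ| = 19.60 ✓; ∠(BJ, JK) = 96.20° ✗; |JK| = 11.20 ✓.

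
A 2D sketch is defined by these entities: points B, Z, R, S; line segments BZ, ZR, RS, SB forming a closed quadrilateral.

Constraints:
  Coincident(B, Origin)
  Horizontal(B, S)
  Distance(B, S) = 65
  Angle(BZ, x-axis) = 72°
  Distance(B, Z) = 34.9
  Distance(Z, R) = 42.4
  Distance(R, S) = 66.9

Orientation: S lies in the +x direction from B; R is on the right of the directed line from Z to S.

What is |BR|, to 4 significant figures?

7.541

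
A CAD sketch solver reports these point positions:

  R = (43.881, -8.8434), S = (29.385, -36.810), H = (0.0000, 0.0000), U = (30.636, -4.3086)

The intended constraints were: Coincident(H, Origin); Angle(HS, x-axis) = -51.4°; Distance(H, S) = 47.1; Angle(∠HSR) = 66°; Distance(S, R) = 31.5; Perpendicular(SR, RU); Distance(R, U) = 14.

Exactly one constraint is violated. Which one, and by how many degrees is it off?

Perpendicular(SR, RU) — off by 8.50°.

H = (0.00, 0.00) ✓; HS at -51.40° ✓; |HS| = 47.10 ✓; ∠HSR = 66.00° ✓; |SR| = 31.50 ✓; ∠(SR, RU) = 98.50° ✗; |RU| = 14.00 ✓.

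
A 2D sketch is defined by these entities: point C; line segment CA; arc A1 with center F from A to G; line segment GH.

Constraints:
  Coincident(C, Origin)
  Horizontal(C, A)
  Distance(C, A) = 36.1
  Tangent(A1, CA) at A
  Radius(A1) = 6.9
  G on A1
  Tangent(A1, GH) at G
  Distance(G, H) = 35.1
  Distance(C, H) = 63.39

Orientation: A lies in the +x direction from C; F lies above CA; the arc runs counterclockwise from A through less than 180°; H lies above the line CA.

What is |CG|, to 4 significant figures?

43.28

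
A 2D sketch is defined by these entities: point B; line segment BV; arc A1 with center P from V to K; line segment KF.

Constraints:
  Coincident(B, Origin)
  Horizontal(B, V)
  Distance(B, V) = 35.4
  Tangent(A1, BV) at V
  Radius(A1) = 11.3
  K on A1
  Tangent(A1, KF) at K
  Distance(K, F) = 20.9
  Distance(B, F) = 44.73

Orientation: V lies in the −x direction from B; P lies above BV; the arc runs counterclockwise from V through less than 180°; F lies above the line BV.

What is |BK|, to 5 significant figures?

27.977

Checks: |PK| = 11.30 ✓; ∠(PK, KF) = 90.00° ✓; |KF| = 20.90 ✓; |BF| = 44.73 ✓.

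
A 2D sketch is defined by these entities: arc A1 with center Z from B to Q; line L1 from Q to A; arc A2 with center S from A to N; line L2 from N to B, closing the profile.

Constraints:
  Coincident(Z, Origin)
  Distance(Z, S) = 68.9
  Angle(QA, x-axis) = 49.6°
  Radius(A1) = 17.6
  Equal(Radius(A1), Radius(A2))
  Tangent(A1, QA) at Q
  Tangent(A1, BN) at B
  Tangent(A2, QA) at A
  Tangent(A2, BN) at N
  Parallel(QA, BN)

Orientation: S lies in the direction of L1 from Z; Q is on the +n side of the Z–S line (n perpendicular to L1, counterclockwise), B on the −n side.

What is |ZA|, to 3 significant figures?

71.1

Tangency of A1 to both parallel lines with radius 17.6 puts Q and B at Z ± 17.6·n: Q = (-13.4, 11.4), B = (13.4, -11.4). Equal radii place A and N the same way about S: A = S + 17.6·n = (31.3, 63.9), N = S − 17.6·n = (58.1, 41.1). Then |ZA| = |A − Z| = 71.1.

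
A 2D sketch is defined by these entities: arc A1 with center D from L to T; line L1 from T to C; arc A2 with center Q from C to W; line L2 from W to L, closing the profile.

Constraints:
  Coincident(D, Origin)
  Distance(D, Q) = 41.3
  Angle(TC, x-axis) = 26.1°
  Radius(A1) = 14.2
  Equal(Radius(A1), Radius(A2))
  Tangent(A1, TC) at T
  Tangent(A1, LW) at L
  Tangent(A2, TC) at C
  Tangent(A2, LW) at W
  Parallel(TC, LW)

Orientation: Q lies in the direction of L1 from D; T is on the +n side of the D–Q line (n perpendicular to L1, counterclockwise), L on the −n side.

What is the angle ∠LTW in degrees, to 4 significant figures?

55.49°

The slot axis is L1's direction at 26.1°, so u = (cos 26.1°, sin 26.1°) = (0.8980, 0.4399) and n = (−sin 26.1°, cos 26.1°) = (-0.4399, 0.8980). D is at the origin and Q lies 41.3 along u from D, so Q = 41.3·u = (37.09, 18.17). Tangency of A1 to both parallel lines with radius 14.2 puts T and L at D ± 14.2·n: T = (-6.247, 12.75), L = (6.247, -12.75). Equal radii place C and W the same way about Q: C = Q + 14.2·n = (30.84, 30.92), W = Q − 14.2·n = (43.34, 5.417). Then cos ∠LTW = TL·TW / (|TL||TW|), giving 55.49°.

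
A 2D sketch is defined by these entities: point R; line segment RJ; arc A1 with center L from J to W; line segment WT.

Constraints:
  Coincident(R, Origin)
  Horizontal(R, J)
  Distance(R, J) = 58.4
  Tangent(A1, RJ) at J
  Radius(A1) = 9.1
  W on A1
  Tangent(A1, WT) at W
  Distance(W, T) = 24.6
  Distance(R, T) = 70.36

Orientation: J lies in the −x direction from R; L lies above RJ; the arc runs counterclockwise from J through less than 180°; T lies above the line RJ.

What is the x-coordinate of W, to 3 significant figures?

-50.2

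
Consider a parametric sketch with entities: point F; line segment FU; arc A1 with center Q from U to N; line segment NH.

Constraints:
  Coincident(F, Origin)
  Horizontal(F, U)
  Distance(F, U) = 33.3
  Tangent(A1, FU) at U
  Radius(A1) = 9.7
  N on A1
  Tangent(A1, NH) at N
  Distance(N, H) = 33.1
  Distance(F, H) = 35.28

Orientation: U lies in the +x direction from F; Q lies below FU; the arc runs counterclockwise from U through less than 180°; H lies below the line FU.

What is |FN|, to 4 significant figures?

25.29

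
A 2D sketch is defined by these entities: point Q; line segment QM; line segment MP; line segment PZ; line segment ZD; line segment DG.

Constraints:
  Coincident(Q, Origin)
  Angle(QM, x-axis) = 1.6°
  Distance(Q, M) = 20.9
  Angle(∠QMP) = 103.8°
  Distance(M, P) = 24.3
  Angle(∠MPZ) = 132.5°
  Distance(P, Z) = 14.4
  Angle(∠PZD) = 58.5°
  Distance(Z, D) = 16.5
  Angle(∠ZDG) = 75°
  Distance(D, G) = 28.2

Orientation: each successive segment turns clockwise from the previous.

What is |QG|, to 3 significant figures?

42.6

∠PZD = 58.5° gives ZD at 116° from the x-axis; with |ZD| = 16.5, D = (12.4, -20.3). ∠ZDG = 75.0° gives DG at 11.4° from the x-axis; with |DG| = 28.2, G = (40.0, -14.7). Then |QG| = |G − Q| = 42.6.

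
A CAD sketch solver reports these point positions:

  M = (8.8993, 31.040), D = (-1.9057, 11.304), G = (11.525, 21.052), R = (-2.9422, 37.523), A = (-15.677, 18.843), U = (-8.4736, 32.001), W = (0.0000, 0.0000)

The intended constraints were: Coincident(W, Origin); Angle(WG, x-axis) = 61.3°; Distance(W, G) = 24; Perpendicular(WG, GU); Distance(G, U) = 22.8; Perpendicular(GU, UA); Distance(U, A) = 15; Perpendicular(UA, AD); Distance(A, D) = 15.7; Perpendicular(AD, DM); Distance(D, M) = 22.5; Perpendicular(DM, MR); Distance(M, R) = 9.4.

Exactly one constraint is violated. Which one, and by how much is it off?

Distance(M, R) = 9.4 — off by 4.10.

W = (0.00, 0.00) ✓; WG at 61.30° ✓; |WG| = 24.00 ✓; ∠(WG, GU) = 90.00° ✓; |GU| = 22.80 ✓; ∠(GU, UA) = 90.00° ✓; |UA| = 15.00 ✓; ∠(UA, AD) = 90.00° ✓; |AD| = 15.70 ✓; ∠(AD, DM) = 90.00° ✓; |DM| = 22.50 ✓; ∠(DM, MR) = 90.00° ✓; |MR| = 13.50 ✗.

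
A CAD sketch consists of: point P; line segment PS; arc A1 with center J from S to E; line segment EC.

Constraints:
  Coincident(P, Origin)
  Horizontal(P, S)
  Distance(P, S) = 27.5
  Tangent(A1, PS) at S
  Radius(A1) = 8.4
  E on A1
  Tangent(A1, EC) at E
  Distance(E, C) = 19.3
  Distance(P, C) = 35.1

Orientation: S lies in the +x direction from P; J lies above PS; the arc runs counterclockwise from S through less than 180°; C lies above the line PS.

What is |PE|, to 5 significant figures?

36.525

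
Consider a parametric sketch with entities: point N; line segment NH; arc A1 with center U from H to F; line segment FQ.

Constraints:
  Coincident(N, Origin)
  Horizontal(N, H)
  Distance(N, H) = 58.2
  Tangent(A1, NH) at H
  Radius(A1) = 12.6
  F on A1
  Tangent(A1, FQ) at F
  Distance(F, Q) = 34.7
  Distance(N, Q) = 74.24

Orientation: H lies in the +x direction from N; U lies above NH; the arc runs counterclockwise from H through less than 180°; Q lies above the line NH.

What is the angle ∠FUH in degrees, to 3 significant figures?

114°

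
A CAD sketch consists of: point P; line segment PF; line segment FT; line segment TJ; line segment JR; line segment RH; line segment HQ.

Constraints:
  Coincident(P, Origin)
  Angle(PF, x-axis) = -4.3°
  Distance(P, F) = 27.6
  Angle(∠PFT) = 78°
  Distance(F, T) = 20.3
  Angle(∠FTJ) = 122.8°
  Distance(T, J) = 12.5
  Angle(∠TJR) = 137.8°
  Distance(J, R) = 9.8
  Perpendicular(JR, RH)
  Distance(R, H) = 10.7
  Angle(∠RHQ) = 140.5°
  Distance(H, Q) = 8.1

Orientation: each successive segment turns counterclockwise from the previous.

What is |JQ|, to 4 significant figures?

17.58

P is at the origin; PF runs at -4.3° with length 27.6, so F = (27.52, -2.069). ∠PFT = 78.0° gives FT at 97.70° from the x-axis; with |FT| = 20.3, T = (24.80, 18.05). ∠FTJ = 122.8° gives TJ at 154.9° from the x-axis; with |TJ| = 12.5, J = (13.48, 23.35). ∠TJR = 137.8° gives JR at -162.9° from the x-axis; with |JR| = 9.8, R = (4.116, 20.47). JR is perpendicular to RH, so RH runs at -72.90°; with |RH| = 10.7, H = (7.262, 10.24). ∠RHQ = 140.5° gives HQ at -33.40° from the x-axis; with |HQ| = 8.1, Q = (14.02, 5.783). Then |JQ| = |Q − J| = 17.58.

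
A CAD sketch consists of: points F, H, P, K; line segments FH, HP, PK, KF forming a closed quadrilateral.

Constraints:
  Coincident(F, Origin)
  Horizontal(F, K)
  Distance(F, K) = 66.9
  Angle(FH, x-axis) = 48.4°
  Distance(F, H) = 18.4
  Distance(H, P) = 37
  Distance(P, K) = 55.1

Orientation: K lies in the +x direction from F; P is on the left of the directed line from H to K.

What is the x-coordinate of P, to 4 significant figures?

33.64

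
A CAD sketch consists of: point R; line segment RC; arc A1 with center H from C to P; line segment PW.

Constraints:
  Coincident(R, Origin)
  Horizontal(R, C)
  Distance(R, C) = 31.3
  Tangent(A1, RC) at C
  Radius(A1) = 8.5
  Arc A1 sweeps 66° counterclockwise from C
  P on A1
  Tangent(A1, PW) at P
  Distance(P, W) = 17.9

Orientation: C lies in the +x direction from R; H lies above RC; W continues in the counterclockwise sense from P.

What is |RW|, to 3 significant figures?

51.0

R is at the origin; RC is horizontal with |RC| = 31.3 and C on the +x side, so C = (31.3, 0.00). The tangent condition forces HC to be normal to RC, so H = C + (0, 8.5) = (31.3, 8.50). On A1, C sits at bearing -90° from H; a 66° counterclockwise sweep puts P at bearing -24°, so P = H + 8.5·(cos -24°, sin -24°) = (39.1, 5.04). Tangency of A1 to PW means the radius HP is perpendicular to PW, so PW runs along (−sin -24°, cos -24°); with |PW| = 17.9, W = (46.3, 21.4). Then |RW| = |W − R| = 51.0.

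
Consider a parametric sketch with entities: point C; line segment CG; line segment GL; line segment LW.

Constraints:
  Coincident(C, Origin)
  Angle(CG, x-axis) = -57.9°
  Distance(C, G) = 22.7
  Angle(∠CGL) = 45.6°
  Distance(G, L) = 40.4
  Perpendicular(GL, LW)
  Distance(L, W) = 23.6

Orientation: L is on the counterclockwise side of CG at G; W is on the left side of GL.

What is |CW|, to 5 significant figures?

25.605

∠CGL = 45.6°, so GL runs at -57.9° + (180° − 45.6°) = 76.500° from the x-axis; with |GL| = 40.4, L = G + 40.4·(cos 76.500°, sin 76.500°) = (21.494, 20.054). GL ⟂ LW; with |LW| = 23.6 on the left of GL, W = L + 23.6·(-0.97237, 0.23345) = (-1.4540, 25.563). Then |CW| = |W − C| = 25.605.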